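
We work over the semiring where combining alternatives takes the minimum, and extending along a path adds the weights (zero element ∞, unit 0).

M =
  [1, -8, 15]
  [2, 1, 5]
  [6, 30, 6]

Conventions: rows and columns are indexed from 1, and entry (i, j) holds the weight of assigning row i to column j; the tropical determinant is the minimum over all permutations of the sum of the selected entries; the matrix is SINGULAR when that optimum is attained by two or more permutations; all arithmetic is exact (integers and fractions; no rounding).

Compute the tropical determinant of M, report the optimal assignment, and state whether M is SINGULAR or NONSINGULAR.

σ = (1, 2, 3): 1 + 1 + 6 = 8
σ = (1, 3, 2): 1 + 5 + 30 = 36
σ = (2, 1, 3): (-8) + 2 + 6 = 0
σ = (2, 3, 1): (-8) + 5 + 6 = 3
σ = (3, 1, 2): 15 + 2 + 30 = 47
σ = (3, 2, 1): 15 + 1 + 6 = 22
Optimal value attained by: σ = (2, 1, 3).
Answer: det⊕(M) = 0; verdict: NONSINGULAR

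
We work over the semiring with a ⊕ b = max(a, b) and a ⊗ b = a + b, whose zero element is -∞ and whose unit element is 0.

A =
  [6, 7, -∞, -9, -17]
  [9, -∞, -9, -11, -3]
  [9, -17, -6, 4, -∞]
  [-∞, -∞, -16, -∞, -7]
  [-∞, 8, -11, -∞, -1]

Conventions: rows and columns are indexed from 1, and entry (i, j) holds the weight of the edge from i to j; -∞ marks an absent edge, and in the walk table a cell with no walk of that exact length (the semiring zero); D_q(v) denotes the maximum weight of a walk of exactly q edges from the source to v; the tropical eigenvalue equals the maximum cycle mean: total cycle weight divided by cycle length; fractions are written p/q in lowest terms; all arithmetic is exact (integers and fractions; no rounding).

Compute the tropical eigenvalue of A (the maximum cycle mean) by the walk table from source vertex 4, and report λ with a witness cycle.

q=0: [-∞, -∞, -∞, 0, -∞]
q=1: [-∞, -∞, -16, -∞, -7]
q=2: [-7, 1, -18, -12, -8]
q=3: [10, 0, -8, -10, -2]
q=4: [16, 17, -9, 1, -3]
q=5: [26, 23, 8, 7, 14]
Optimal cycle mean attained by: cycle 1->2->1, total 7 + 9, length 2.
Answer: λ = 8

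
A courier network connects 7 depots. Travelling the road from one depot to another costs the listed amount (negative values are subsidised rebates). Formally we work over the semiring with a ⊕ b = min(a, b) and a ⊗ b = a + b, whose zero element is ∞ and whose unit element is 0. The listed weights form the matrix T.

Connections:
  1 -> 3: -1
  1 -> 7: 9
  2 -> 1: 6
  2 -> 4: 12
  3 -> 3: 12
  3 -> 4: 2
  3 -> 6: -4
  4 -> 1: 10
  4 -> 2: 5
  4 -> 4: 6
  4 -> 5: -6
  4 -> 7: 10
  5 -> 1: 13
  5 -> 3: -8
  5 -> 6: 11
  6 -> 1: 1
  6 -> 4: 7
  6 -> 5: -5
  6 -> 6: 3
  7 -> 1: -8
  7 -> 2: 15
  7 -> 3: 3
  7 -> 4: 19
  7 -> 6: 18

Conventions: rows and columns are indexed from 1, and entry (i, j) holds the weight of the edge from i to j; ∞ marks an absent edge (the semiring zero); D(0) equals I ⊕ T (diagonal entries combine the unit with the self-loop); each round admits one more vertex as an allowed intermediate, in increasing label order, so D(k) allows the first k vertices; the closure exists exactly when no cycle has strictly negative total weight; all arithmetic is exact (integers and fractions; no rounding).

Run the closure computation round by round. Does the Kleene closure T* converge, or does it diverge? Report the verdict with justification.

D(0):
  [0, ∞, -1, ∞, ∞, ∞, 9]
  [6, 0, ∞, 12, ∞, ∞, ∞]
  [∞, ∞, 0, 2, ∞, -4, ∞]
  [10, 5, ∞, 0, -6, ∞, 10]
  [13, ∞, -8, ∞, 0, 11, ∞]
  [1, ∞, ∞, 7, -5, 0, ∞]
  [-8, 15, 3, 19, ∞, 18, 0]
D(1):
  [0, ∞, -1, ∞, ∞, ∞, 9]
  [6, 0, 5, 12, ∞, ∞, 15]
  [∞, ∞, 0, 2, ∞, -4, ∞]
  [10, 5, 9, 0, -6, ∞, 10]
  [13, ∞, -8, ∞, 0, 11, 22]
  [1, ∞, 0, 7, -5, 0, 10]
  [-8, 15, -9, 19, ∞, 18, 0]
D(2):
  [0, ∞, -1, ∞, ∞, ∞, 9]
  [6, 0, 5, 12, ∞, ∞, 15]
  [∞, ∞, 0, 2, ∞, -4, ∞]
  [10, 5, 9, 0, -6, ∞, 10]
  [13, ∞, -8, ∞, 0, 11, 22]
  [1, ∞, 0, 7, -5, 0, 10]
  [-8, 15, -9, 19, ∞, 18, 0]
Detection: at round 3, diagonal entry (6, 6) turns strictly negative.
Key observation: the cycle 6->1->3->6 has total weight 1 + (-1) + (-4), which is strictly negative.
Answer: DIVERGES — negative cycle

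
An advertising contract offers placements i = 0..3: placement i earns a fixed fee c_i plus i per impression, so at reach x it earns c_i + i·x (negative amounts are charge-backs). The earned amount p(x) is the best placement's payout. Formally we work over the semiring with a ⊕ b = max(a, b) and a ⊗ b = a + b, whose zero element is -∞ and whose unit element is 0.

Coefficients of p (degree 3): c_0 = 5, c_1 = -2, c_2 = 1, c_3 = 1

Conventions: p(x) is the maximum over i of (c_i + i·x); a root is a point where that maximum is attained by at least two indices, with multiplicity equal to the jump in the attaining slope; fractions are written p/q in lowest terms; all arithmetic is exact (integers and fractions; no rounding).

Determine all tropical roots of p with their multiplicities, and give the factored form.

hull edge (i=0, c=5) to (i=3, c=1): slope -4/3, span 3
Factored form: p(x) = 1 ⊗ (x ⊕ 4/3) ⊗ (x ⊕ 4/3) ⊗ (x ⊕ 4/3)
Answer: roots = 4/3 (mult 3)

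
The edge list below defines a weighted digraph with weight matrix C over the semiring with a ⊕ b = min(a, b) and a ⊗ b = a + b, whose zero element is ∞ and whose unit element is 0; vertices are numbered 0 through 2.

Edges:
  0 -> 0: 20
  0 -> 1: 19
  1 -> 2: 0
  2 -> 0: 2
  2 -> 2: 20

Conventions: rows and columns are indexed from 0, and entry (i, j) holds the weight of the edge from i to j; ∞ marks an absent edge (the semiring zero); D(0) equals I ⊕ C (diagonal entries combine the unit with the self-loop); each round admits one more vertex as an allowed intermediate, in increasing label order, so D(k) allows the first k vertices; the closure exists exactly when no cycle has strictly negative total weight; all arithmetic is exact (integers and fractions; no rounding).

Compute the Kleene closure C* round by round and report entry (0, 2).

D(0):
  [0, 19, ∞]
  [∞, 0, 0]
  [2, ∞, 0]
D(1):
  [0, 19, ∞]
  [∞, 0, 0]
  [2, 21, 0]
D(2):
  [0, 19, 19]
  [∞, 0, 0]
  [2, 21, 0]
D(3):
  [0, 19, 19]
  [2, 0, 0]
  [2, 21, 0]
Answer: C*[0][2] = 19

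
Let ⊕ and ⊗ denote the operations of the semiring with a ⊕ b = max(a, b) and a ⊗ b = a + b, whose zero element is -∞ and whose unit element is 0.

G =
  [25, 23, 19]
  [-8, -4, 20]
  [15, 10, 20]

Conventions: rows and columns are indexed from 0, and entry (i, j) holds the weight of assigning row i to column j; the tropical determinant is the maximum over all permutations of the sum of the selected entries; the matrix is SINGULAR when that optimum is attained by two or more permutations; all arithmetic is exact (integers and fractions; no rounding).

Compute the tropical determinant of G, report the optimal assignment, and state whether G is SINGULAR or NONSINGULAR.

σ = (0, 1, 2): 25 + (-4) + 20 = 41
σ = (0, 2, 1): 25 + 20 + 10 = 55
σ = (1, 0, 2): 23 + (-8) + 20 = 35
σ = (1, 2, 0): 23 + 20 + 15 = 58
σ = (2, 0, 1): 19 + (-8) + 10 = 21
σ = (2, 1, 0): 19 + (-4) + 15 = 30
Optimal value attained by: σ = (1, 2, 0).
Answer: det⊕(G) = 58; verdict: NONSINGULAR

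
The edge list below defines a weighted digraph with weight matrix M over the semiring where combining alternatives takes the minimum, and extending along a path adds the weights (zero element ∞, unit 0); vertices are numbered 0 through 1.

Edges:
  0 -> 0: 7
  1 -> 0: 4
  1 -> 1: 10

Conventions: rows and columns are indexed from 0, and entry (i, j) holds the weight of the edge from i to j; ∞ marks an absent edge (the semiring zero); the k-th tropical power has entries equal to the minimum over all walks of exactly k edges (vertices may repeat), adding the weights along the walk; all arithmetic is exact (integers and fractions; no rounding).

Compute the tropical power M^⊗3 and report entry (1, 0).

M^⊗2:
  [14, ∞]
  [11, 20]
M^⊗3:
  [21, ∞]
  [18, 30]
Key observation: the optimum is the walk 1->0->0->0, with weight 4 + 7 + 7 = 18.
Optimal value attained by: walk 1->0->0->0.
Answer: (M^⊗3)[1][0] = 18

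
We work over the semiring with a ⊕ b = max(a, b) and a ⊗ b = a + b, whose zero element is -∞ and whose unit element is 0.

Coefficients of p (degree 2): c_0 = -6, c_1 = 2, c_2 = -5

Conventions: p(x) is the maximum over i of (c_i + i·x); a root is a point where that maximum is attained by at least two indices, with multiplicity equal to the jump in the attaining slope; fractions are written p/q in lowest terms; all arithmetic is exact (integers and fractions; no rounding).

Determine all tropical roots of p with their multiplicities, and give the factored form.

hull edge (i=0, c=-6) to (i=1, c=2): slope 8, span 1
hull edge (i=1, c=2) to (i=2, c=-5): slope -7, span 1
Factored form: p(x) = -5 ⊗ (x ⊕ (-8)) ⊗ (x ⊕ 7)
Answer: roots = -8 (mult 1), 7 (mult 1)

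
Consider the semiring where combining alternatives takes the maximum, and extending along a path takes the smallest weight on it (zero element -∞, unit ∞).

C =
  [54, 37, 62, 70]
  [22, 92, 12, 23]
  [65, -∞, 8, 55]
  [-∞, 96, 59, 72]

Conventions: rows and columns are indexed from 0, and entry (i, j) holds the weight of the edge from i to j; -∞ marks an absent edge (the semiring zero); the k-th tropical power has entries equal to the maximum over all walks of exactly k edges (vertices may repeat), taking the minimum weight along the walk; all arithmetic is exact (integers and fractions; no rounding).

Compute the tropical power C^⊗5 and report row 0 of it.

C^⊗2:
  [62, 70, 59, 70]
  [22, 92, 23, 23]
  [54, 55, 62, 65]
  [59, 92, 59, 72]
C^⊗3:
  [59, 70, 62, 70]
  [23, 92, 23, 23]
  [62, 65, 59, 65]
  [59, 92, 59, 72]
C^⊗4:
  [62, 70, 59, 70]
  [23, 92, 23, 23]
  [59, 65, 62, 65]
  [59, 92, 59, 72]
C^⊗5:
  [59, 70, 62, 70]
  [23, 92, 23, 23]
  [62, 65, 59, 65]
  [59, 92, 59, 72]
Answer: row 0 of C^⊗5 = [59, 70, 62, 70]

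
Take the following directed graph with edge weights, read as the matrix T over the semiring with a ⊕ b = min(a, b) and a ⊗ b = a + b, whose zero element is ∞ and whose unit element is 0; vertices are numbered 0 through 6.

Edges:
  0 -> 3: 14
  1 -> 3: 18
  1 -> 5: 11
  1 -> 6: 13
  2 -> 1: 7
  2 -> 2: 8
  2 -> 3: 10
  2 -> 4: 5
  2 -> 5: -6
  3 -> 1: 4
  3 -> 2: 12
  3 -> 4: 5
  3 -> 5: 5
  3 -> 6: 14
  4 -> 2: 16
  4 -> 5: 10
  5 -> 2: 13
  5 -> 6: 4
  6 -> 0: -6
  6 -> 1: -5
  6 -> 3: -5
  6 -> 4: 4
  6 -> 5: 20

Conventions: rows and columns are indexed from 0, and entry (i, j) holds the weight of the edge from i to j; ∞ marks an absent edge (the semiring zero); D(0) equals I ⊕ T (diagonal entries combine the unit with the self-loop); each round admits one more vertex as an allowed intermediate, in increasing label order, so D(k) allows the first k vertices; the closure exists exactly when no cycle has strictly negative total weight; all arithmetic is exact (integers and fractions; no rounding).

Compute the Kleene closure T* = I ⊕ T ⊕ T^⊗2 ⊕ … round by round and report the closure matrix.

D(0):
  [0, ∞, ∞, 14, ∞, ∞, ∞]
  [∞, 0, ∞, 18, ∞, 11, 13]
  [∞, 7, 0, 10, 5, -6, ∞]
  [∞, 4, 12, 0, 5, 5, 14]
  [∞, ∞, 16, ∞, 0, 10, ∞]
  [∞, ∞, 13, ∞, ∞, 0, 4]
  [-6, -5, ∞, -5, 4, 20, 0]
D(1):
  [0, ∞, ∞, 14, ∞, ∞, ∞]
  [∞, 0, ∞, 18, ∞, 11, 13]
  [∞, 7, 0, 10, 5, -6, ∞]
  [∞, 4, 12, 0, 5, 5, 14]
  [∞, ∞, 16, ∞, 0, 10, ∞]
  [∞, ∞, 13, ∞, ∞, 0, 4]
  [-6, -5, ∞, -5, 4, 20, 0]
D(2):
  [0, ∞, ∞, 14, ∞, ∞, ∞]
  [∞, 0, ∞, 18, ∞, 11, 13]
  [∞, 7, 0, 10, 5, -6, 20]
  [∞, 4, 12, 0, 5, 5, 14]
  [∞, ∞, 16, ∞, 0, 10, ∞]
  [∞, ∞, 13, ∞, ∞, 0, 4]
  [-6, -5, ∞, -5, 4, 6, 0]
D(3):
  [0, ∞, ∞, 14, ∞, ∞, ∞]
  [∞, 0, ∞, 18, ∞, 11, 13]
  [∞, 7, 0, 10, 5, -6, 20]
  [∞, 4, 12, 0, 5, 5, 14]
  [∞, 23, 16, 26, 0, 10, 36]
  [∞, 20, 13, 23, 18, 0, 4]
  [-6, -5, ∞, -5, 4, 6, 0]
D(4):
  [0, 18, 26, 14, 19, 19, 28]
  [∞, 0, 30, 18, 23, 11, 13]
  [∞, 7, 0, 10, 5, -6, 20]
  [∞, 4, 12, 0, 5, 5, 14]
  [∞, 23, 16, 26, 0, 10, 36]
  [∞, 20, 13, 23, 18, 0, 4]
  [-6, -5, 7, -5, 0, 0, 0]
D(5):
  [0, 18, 26, 14, 19, 19, 28]
  [∞, 0, 30, 18, 23, 11, 13]
  [∞, 7, 0, 10, 5, -6, 20]
  [∞, 4, 12, 0, 5, 5, 14]
  [∞, 23, 16, 26, 0, 10, 36]
  [∞, 20, 13, 23, 18, 0, 4]
  [-6, -5, 7, -5, 0, 0, 0]
D(6):
  [0, 18, 26, 14, 19, 19, 23]
  [∞, 0, 24, 18, 23, 11, 13]
  [∞, 7, 0, 10, 5, -6, -2]
  [∞, 4, 12, 0, 5, 5, 9]
  [∞, 23, 16, 26, 0, 10, 14]
  [∞, 20, 13, 23, 18, 0, 4]
  [-6, -5, 7, -5, 0, 0, 0]
D(7):
  [0, 18, 26, 14, 19, 19, 23]
  [7, 0, 20, 8, 13, 11, 13]
  [-8, -7, 0, -7, -2, -6, -2]
  [3, 4, 12, 0, 5, 5, 9]
  [8, 9, 16, 9, 0, 10, 14]
  [-2, -1, 11, -1, 4, 0, 4]
  [-6, -5, 7, -5, 0, 0, 0]
Answer: T* = [[0, 18, 26, 14, 19, 19, 23], [7, 0, 20, 8, 13, 11, 13], [-8, -7, 0, -7, -2, -6, -2], [3, 4, 12, 0, 5, 5, 9], [8, 9, 16, 9, 0, 10, 14], [-2, -1, 11, -1, 4, 0, 4], [-6, -5, 7, -5, 0, 0, 0]]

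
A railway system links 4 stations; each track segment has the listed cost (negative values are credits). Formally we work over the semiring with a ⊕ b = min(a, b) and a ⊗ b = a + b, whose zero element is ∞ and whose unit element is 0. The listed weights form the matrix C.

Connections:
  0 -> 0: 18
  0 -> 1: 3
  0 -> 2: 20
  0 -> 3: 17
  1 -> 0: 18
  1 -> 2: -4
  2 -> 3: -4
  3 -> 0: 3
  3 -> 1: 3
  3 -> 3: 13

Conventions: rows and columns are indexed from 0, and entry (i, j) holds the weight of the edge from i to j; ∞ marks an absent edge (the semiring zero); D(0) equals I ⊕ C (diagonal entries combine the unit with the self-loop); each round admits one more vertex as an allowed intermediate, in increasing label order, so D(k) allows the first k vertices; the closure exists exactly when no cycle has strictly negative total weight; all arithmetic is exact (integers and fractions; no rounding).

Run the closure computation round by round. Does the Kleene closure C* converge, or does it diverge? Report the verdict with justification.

D(0):
  [0, 3, 20, 17]
  [18, 0, -4, ∞]
  [∞, ∞, 0, -4]
  [3, 3, ∞, 0]
D(1):
  [0, 3, 20, 17]
  [18, 0, -4, 35]
  [∞, ∞, 0, -4]
  [3, 3, 23, 0]
D(2):
  [0, 3, -1, 17]
  [18, 0, -4, 35]
  [∞, ∞, 0, -4]
  [3, 3, -1, 0]
Detection: at round 3, diagonal entry (3, 3) turns strictly negative.
Key observation: the cycle 3->0->1->2->3 has total weight 3 + 3 + (-4) + (-4), which is strictly negative.
Answer: DIVERGES — negative cycle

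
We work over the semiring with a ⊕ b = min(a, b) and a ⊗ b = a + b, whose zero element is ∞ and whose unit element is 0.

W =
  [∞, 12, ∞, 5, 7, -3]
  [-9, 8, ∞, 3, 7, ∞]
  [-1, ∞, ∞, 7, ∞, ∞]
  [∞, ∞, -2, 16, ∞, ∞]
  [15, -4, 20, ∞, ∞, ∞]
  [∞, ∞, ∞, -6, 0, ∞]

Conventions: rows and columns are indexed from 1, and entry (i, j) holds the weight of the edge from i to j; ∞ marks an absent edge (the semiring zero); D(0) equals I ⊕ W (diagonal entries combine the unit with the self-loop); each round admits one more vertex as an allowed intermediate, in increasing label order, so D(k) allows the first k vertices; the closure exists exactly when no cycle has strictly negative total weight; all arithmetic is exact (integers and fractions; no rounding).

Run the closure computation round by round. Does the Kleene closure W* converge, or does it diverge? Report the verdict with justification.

D(0):
  [0, 12, ∞, 5, 7, -3]
  [-9, 0, ∞, 3, 7, ∞]
  [-1, ∞, 0, 7, ∞, ∞]
  [∞, ∞, -2, 0, ∞, ∞]
  [15, -4, 20, ∞, 0, ∞]
  [∞, ∞, ∞, -6, 0, 0]
D(1):
  [0, 12, ∞, 5, 7, -3]
  [-9, 0, ∞, -4, -2, -12]
  [-1, 11, 0, 4, 6, -4]
  [∞, ∞, -2, 0, ∞, ∞]
  [15, -4, 20, 20, 0, 12]
  [∞, ∞, ∞, -6, 0, 0]
Detection: at round 2, diagonal entry (5, 5) turns strictly negative.
Key observation: the cycle 5->2->1->5 has total weight (-4) + (-9) + 7, which is strictly negative.
Answer: DIVERGES — negative cycle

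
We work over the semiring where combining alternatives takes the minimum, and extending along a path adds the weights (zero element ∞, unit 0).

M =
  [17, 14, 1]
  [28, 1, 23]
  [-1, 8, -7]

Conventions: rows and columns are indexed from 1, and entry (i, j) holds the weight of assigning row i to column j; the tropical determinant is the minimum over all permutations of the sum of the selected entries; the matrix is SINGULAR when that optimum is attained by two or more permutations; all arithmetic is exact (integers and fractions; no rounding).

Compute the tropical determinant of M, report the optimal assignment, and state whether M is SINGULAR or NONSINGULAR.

σ = (1, 2, 3): 17 + 1 + (-7) = 11
σ = (1, 3, 2): 17 + 23 + 8 = 48
σ = (2, 1, 3): 14 + 28 + (-7) = 35
σ = (2, 3, 1): 14 + 23 + (-1) = 36
σ = (3, 1, 2): 1 + 28 + 8 = 37
σ = (3, 2, 1): 1 + 1 + (-1) = 1
Optimal value attained by: σ = (3, 2, 1).
Answer: det⊕(M) = 1; verdict: NONSINGULAR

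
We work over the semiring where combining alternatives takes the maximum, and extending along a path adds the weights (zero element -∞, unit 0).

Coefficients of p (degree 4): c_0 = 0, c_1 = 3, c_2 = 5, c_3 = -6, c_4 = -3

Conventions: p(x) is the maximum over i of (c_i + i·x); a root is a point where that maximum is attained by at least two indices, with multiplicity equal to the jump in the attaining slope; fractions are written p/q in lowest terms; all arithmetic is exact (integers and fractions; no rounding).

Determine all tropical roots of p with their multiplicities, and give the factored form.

hull edge (i=0, c=0) to (i=1, c=3): slope 3, span 1
hull edge (i=1, c=3) to (i=2, c=5): slope 2, span 1
hull edge (i=2, c=5) to (i=4, c=-3): slope -4, span 2
Factored form: p(x) = -3 ⊗ (x ⊕ (-3)) ⊗ (x ⊕ (-2)) ⊗ (x ⊕ 4) ⊗ (x ⊕ 4)
Answer: roots = -3 (mult 1), -2 (mult 1), 4 (mult 2)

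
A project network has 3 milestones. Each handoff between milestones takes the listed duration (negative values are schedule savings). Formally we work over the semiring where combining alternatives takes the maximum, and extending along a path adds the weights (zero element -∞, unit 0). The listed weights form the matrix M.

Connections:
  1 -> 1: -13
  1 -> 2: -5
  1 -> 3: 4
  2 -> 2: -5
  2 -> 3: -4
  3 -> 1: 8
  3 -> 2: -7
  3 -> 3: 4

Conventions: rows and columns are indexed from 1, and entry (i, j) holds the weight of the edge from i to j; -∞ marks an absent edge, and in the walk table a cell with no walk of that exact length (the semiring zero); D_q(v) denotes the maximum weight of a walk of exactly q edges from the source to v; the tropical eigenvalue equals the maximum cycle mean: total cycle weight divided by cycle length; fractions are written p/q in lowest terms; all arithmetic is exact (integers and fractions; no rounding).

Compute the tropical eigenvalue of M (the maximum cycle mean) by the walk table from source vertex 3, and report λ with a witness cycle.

q=0: [-∞, -∞, 0]
q=1: [8, -7, 4]
q=2: [12, 3, 12]
q=3: [20, 7, 16]
Optimal cycle mean attained by: cycle 1->3->1, total 4 + 8, length 2.
Answer: λ = 6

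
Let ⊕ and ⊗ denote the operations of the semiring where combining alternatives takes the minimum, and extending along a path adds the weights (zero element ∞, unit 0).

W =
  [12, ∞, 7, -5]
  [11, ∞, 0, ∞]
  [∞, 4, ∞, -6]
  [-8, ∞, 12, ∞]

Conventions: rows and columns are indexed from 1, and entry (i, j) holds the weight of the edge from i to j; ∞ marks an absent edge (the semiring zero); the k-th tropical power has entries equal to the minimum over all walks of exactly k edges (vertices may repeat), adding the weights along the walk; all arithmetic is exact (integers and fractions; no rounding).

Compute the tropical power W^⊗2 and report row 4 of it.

W^⊗2:
  [-13, 11, 7, 1]
  [23, 4, 18, -6]
  [-14, ∞, 4, ∞]
  [4, 16, -1, -13]
Answer: row 4 of W^⊗2 = [4, 16, -1, -13]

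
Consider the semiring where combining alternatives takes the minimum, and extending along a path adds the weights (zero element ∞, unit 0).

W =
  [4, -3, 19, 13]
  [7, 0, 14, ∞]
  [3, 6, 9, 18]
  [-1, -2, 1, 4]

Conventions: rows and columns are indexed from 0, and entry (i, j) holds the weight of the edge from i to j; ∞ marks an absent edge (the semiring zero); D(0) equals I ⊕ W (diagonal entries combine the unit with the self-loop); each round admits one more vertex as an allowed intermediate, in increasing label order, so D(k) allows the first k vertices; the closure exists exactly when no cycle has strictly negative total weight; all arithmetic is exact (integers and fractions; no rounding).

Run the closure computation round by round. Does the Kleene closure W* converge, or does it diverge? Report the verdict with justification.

D(0):
  [0, -3, 19, 13]
  [7, 0, 14, ∞]
  [3, 6, 0, 18]
  [-1, -2, 1, 0]
D(1):
  [0, -3, 19, 13]
  [7, 0, 14, 20]
  [3, 0, 0, 16]
  [-1, -4, 1, 0]
D(2):
  [0, -3, 11, 13]
  [7, 0, 14, 20]
  [3, 0, 0, 16]
  [-1, -4, 1, 0]
D(3):
  [0, -3, 11, 13]
  [7, 0, 14, 20]
  [3, 0, 0, 16]
  [-1, -4, 1, 0]
D(4):
  [0, -3, 11, 13]
  [7, 0, 14, 20]
  [3, 0, 0, 16]
  [-1, -4, 1, 0]
Key observation: every diagonal entry stays at the unit through all rounds, so no improving cycle exists.
Answer: CONVERGES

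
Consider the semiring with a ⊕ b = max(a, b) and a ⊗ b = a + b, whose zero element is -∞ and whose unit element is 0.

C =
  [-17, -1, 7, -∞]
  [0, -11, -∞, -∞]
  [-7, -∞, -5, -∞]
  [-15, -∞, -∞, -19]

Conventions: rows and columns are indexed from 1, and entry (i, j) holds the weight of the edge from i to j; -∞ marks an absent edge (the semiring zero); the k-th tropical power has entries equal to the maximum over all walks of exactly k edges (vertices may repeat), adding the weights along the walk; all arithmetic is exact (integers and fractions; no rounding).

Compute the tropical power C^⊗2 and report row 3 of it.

C^⊗2:
  [0, -12, 2, -∞]
  [-11, -1, 7, -∞]
  [-12, -8, 0, -∞]
  [-32, -16, -8, -38]
Answer: row 3 of C^⊗2 = [-12, -8, 0, -∞]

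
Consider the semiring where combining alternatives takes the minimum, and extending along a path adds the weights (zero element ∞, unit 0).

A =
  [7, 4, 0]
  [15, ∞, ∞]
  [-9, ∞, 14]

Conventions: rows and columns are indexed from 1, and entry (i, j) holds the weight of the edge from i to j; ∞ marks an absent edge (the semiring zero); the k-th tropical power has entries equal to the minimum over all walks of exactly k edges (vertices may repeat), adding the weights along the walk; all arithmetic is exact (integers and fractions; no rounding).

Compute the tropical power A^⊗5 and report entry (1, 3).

A^⊗2:
  [-9, 11, 7]
  [22, 19, 15]
  [-2, -5, -9]
A^⊗3:
  [-2, -5, -9]
  [6, 26, 22]
  [-18, 2, -2]
A^⊗4:
  [-18, 2, -2]
  [13, 10, 6]
  [-11, -14, -18]
A^⊗5:
  [-11, -14, -18]
  [-3, 17, 13]
  [-27, -7, -11]
Key observation: the optimum is the walk 1->3->1->3->1->3, with weight 0 + (-9) + 0 + (-9) + 0 = -18.
Optimal value attained by: walk 1->3->1->3->1->3.
Answer: (A^⊗5)[1][3] = -18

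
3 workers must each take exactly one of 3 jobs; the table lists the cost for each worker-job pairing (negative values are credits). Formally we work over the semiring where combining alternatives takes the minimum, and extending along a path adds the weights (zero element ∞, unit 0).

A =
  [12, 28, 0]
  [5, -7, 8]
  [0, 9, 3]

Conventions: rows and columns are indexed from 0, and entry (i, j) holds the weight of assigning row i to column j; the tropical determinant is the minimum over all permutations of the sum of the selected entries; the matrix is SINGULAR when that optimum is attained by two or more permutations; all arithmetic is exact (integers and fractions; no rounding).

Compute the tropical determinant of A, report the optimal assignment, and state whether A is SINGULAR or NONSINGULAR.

σ = (0, 1, 2): 12 + (-7) + 3 = 8
σ = (0, 2, 1): 12 + 8 + 9 = 29
σ = (1, 0, 2): 28 + 5 + 3 = 36
σ = (1, 2, 0): 28 + 8 + 0 = 36
σ = (2, 0, 1): 0 + 5 + 9 = 14
σ = (2, 1, 0): 0 + (-7) + 0 = -7
Optimal value attained by: σ = (2, 1, 0).
Answer: det⊕(A) = -7; verdict: NONSINGULAR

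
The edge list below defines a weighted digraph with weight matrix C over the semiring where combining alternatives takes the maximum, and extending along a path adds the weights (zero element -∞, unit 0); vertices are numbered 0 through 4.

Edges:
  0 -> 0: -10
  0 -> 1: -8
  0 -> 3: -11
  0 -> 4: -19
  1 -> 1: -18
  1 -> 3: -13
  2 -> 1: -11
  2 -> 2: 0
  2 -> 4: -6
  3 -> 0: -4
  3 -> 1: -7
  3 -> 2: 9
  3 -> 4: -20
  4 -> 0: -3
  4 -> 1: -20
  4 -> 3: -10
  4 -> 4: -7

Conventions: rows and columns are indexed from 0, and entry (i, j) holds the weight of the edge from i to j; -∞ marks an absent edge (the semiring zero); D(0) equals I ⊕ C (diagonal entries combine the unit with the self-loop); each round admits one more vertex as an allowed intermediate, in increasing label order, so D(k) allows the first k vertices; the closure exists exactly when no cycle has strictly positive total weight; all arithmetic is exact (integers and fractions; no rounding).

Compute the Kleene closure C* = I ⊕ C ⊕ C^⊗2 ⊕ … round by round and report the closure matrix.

D(0):
  [0, -8, -∞, -11, -19]
  [-∞, 0, -∞, -13, -∞]
  [-∞, -11, 0, -∞, -6]
  [-4, -7, 9, 0, -20]
  [-3, -20, -∞, -10, 0]
D(1):
  [0, -8, -∞, -11, -19]
  [-∞, 0, -∞, -13, -∞]
  [-∞, -11, 0, -∞, -6]
  [-4, -7, 9, 0, -20]
  [-3, -11, -∞, -10, 0]
D(2):
  [0, -8, -∞, -11, -19]
  [-∞, 0, -∞, -13, -∞]
  [-∞, -11, 0, -24, -6]
  [-4, -7, 9, 0, -20]
  [-3, -11, -∞, -10, 0]
D(3):
  [0, -8, -∞, -11, -19]
  [-∞, 0, -∞, -13, -∞]
  [-∞, -11, 0, -24, -6]
  [-4, -2, 9, 0, 3]
  [-3, -11, -∞, -10, 0]
D(4):
  [0, -8, -2, -11, -8]
  [-17, 0, -4, -13, -10]
  [-28, -11, 0, -24, -6]
  [-4, -2, 9, 0, 3]
  [-3, -11, -1, -10, 0]
D(5):
  [0, -8, -2, -11, -8]
  [-13, 0, -4, -13, -10]
  [-9, -11, 0, -16, -6]
  [0, -2, 9, 0, 3]
  [-3, -11, -1, -10, 0]
Answer: C* = [[0, -8, -2, -11, -8], [-13, 0, -4, -13, -10], [-9, -11, 0, -16, -6], [0, -2, 9, 0, 3], [-3, -11, -1, -10, 0]]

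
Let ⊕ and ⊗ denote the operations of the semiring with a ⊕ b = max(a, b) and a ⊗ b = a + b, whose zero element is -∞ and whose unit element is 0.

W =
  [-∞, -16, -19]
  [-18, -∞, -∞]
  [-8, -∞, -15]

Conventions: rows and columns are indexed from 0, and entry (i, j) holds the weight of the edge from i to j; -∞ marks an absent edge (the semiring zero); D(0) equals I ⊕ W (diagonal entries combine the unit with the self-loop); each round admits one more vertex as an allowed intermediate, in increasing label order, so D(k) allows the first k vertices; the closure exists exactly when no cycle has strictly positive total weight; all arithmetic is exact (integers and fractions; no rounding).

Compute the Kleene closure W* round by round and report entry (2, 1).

D(0):
  [0, -16, -19]
  [-18, 0, -∞]
  [-8, -∞, 0]
D(1):
  [0, -16, -19]
  [-18, 0, -37]
  [-8, -24, 0]
D(2):
  [0, -16, -19]
  [-18, 0, -37]
  [-8, -24, 0]
D(3):
  [0, -16, -19]
  [-18, 0, -37]
  [-8, -24, 0]
Answer: W*[2][1] = -24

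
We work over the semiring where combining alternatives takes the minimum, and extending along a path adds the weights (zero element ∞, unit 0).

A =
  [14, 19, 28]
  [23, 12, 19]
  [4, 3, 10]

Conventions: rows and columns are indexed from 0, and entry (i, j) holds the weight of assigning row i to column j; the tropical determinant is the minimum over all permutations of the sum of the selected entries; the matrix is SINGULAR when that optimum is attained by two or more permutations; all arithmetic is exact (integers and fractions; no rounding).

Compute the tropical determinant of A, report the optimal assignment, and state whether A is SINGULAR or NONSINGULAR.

σ = (0, 1, 2): 14 + 12 + 10 = 36
σ = (0, 2, 1): 14 + 19 + 3 = 36
σ = (1, 0, 2): 19 + 23 + 10 = 52
σ = (1, 2, 0): 19 + 19 + 4 = 42
σ = (2, 0, 1): 28 + 23 + 3 = 54
σ = (2, 1, 0): 28 + 12 + 4 = 44
Optimal value attained by: σ = (0, 1, 2).
Answer: det⊕(A) = 36; verdict: SINGULAR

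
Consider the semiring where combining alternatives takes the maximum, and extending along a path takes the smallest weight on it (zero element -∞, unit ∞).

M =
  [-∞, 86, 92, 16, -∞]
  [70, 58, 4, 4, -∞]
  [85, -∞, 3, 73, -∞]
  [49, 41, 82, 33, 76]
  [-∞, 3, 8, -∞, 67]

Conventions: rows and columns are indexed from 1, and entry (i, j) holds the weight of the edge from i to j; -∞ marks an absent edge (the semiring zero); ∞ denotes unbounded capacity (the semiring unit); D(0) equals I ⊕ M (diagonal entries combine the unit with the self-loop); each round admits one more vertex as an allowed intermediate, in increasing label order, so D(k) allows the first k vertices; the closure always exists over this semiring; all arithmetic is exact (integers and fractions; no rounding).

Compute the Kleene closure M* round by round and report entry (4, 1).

D(0):
  [∞, 86, 92, 16, -∞]
  [70, ∞, 4, 4, -∞]
  [85, -∞, ∞, 73, -∞]
  [49, 41, 82, ∞, 76]
  [-∞, 3, 8, -∞, ∞]
D(1):
  [∞, 86, 92, 16, -∞]
  [70, ∞, 70, 16, -∞]
  [85, 85, ∞, 73, -∞]
  [49, 49, 82, ∞, 76]
  [-∞, 3, 8, -∞, ∞]
D(2):
  [∞, 86, 92, 16, -∞]
  [70, ∞, 70, 16, -∞]
  [85, 85, ∞, 73, -∞]
  [49, 49, 82, ∞, 76]
  [3, 3, 8, 3, ∞]
D(3):
  [∞, 86, 92, 73, -∞]
  [70, ∞, 70, 70, -∞]
  [85, 85, ∞, 73, -∞]
  [82, 82, 82, ∞, 76]
  [8, 8, 8, 8, ∞]
D(4):
  [∞, 86, 92, 73, 73]
  [70, ∞, 70, 70, 70]
  [85, 85, ∞, 73, 73]
  [82, 82, 82, ∞, 76]
  [8, 8, 8, 8, ∞]
D(5):
  [∞, 86, 92, 73, 73]
  [70, ∞, 70, 70, 70]
  [85, 85, ∞, 73, 73]
  [82, 82, 82, ∞, 76]
  [8, 8, 8, 8, ∞]
Answer: M*[4][1] = 82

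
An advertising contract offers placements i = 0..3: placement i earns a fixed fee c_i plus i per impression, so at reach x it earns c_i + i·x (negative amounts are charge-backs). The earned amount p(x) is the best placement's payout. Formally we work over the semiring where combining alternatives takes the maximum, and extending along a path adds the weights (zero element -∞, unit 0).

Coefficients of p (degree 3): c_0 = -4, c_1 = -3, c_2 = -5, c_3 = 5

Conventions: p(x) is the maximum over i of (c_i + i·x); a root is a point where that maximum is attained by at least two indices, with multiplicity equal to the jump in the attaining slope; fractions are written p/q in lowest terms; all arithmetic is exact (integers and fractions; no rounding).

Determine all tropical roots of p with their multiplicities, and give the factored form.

hull edge (i=0, c=-4) to (i=3, c=5): slope 3, span 3
Factored form: p(x) = 5 ⊗ (x ⊕ (-3)) ⊗ (x ⊕ (-3)) ⊗ (x ⊕ (-3))
Answer: roots = -3 (mult 3)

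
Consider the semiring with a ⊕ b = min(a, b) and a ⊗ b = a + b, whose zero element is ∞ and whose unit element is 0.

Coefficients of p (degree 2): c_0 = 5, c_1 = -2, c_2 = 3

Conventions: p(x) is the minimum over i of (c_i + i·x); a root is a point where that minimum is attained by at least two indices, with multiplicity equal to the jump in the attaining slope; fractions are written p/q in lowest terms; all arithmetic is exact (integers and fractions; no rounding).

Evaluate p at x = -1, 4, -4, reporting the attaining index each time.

p(-1) = min(5+0·(-1)=5, -2+1·(-1)=-3, 3+2·(-1)=1) = -3 (attained by i=1)
p(4) = min(5+0·4=5, -2+1·4=2, 3+2·4=11) = 2 (attained by i=1)
p(-4) = min(5+0·(-4)=5, -2+1·(-4)=-6, 3+2·(-4)=-5) = -6 (attained by i=1)
Answer: p(-1) = -3; p(4) = 2; p(-4) = -6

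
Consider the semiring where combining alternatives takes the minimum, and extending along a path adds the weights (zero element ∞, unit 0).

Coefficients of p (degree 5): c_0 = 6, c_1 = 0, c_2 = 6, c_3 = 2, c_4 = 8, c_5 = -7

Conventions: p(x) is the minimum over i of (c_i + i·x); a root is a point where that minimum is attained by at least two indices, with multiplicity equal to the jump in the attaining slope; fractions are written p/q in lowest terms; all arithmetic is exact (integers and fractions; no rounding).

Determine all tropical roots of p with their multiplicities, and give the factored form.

hull edge (i=0, c=6) to (i=1, c=0): slope -6, span 1
hull edge (i=1, c=0) to (i=5, c=-7): slope -7/4, span 4
Factored form: p(x) = -7 ⊗ (x ⊕ 7/4) ⊗ (x ⊕ 7/4) ⊗ (x ⊕ 7/4) ⊗ (x ⊕ 7/4) ⊗ (x ⊕ 6)
Answer: roots = 7/4 (mult 4), 6 (mult 1)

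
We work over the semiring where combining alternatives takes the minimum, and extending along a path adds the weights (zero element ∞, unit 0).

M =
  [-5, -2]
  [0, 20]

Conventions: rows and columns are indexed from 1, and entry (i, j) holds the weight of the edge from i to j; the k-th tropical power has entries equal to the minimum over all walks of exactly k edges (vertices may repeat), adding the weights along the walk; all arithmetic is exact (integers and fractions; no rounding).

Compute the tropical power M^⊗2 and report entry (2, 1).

M^⊗2:
  [-10, -7]
  [-5, -2]
Key observation: the optimum is the walk 2->1->1, with weight 0 + (-5) = -5.
Optimal value attained by: walk 2->1->1.
Answer: (M^⊗2)[2][1] = -5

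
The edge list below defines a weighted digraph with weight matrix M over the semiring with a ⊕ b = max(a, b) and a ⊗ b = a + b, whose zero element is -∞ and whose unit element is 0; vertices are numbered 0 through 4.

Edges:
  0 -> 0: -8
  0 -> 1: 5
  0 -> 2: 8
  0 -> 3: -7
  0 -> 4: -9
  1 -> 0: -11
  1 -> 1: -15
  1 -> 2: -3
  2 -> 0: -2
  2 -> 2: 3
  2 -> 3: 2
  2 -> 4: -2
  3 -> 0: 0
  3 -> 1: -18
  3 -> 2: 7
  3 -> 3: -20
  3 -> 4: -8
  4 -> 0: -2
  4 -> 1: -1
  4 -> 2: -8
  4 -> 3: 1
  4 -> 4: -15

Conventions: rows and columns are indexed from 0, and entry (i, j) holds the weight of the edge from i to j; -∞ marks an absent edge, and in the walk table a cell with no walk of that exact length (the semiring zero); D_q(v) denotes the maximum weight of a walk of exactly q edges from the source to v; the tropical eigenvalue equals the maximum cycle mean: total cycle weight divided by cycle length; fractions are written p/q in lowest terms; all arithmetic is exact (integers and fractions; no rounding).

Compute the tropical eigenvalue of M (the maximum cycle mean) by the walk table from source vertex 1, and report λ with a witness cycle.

q=0: [-∞, 0, -∞, -∞, -∞]
q=1: [-11, -15, -3, -∞, -∞]
q=2: [-5, -6, 0, -1, -5]
q=3: [-1, 0, 6, 2, -2]
q=4: [4, 4, 9, 8, 4]
q=5: [8, 9, 15, 11, 7]
Optimal cycle mean attained by: cycle 2->3->2, total 2 + 7, length 2.
Answer: λ = 9/2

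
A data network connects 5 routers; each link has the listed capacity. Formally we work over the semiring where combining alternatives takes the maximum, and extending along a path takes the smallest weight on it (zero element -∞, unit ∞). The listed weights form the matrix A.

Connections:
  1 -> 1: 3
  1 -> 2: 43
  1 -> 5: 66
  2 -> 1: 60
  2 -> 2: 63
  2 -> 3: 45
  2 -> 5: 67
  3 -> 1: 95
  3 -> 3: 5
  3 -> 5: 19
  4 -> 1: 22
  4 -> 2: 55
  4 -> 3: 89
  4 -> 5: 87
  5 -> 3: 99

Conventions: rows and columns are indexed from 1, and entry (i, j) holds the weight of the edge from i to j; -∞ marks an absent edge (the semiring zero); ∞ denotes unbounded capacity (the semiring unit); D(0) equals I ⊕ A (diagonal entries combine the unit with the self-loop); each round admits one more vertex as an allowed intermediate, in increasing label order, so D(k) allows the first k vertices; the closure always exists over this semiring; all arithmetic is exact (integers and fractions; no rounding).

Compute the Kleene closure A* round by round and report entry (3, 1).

D(0):
  [∞, 43, -∞, -∞, 66]
  [60, ∞, 45, -∞, 67]
  [95, -∞, ∞, -∞, 19]
  [22, 55, 89, ∞, 87]
  [-∞, -∞, 99, -∞, ∞]
D(1):
  [∞, 43, -∞, -∞, 66]
  [60, ∞, 45, -∞, 67]
  [95, 43, ∞, -∞, 66]
  [22, 55, 89, ∞, 87]
  [-∞, -∞, 99, -∞, ∞]
D(2):
  [∞, 43, 43, -∞, 66]
  [60, ∞, 45, -∞, 67]
  [95, 43, ∞, -∞, 66]
  [55, 55, 89, ∞, 87]
  [-∞, -∞, 99, -∞, ∞]
D(3):
  [∞, 43, 43, -∞, 66]
  [60, ∞, 45, -∞, 67]
  [95, 43, ∞, -∞, 66]
  [89, 55, 89, ∞, 87]
  [95, 43, 99, -∞, ∞]
D(4):
  [∞, 43, 43, -∞, 66]
  [60, ∞, 45, -∞, 67]
  [95, 43, ∞, -∞, 66]
  [89, 55, 89, ∞, 87]
  [95, 43, 99, -∞, ∞]
D(5):
  [∞, 43, 66, -∞, 66]
  [67, ∞, 67, -∞, 67]
  [95, 43, ∞, -∞, 66]
  [89, 55, 89, ∞, 87]
  [95, 43, 99, -∞, ∞]
Answer: A*[3][1] = 95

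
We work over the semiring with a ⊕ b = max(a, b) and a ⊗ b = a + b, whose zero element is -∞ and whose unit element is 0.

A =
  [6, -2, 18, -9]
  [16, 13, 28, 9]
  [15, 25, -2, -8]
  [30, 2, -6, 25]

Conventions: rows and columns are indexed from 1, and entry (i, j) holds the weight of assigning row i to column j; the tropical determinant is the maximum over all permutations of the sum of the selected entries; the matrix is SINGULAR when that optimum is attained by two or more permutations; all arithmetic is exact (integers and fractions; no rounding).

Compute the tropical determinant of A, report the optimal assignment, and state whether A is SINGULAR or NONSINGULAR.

σ = (1, 2, 3, 4): 6 + 13 + (-2) + 25 = 42
σ = (1, 2, 4, 3): 6 + 13 + (-8) + (-6) = 5
σ = (1, 3, 2, 4): 6 + 28 + 25 + 25 = 84
σ = (1, 3, 4, 2): 6 + 28 + (-8) + 2 = 28
σ = (1, 4, 2, 3): 6 + 9 + 25 + (-6) = 34
σ = (1, 4, 3, 2): 6 + 9 + (-2) + 2 = 15
σ = (2, 1, 3, 4): (-2) + 16 + (-2) + 25 = 37
σ = (2, 1, 4, 3): (-2) + 16 + (-8) + (-6) = 0
σ = (2, 3, 1, 4): (-2) + 28 + 15 + 25 = 66
σ = (2, 3, 4, 1): (-2) + 28 + (-8) + 30 = 48
σ = (2, 4, 1, 3): (-2) + 9 + 15 + (-6) = 16
σ = (2, 4, 3, 1): (-2) + 9 + (-2) + 30 = 35
σ = (3, 1, 2, 4): 18 + 16 + 25 + 25 = 84
σ = (3, 1, 4, 2): 18 + 16 + (-8) + 2 = 28
σ = (3, 2, 1, 4): 18 + 13 + 15 + 25 = 71
σ = (3, 2, 4, 1): 18 + 13 + (-8) + 30 = 53
σ = (3, 4, 1, 2): 18 + 9 + 15 + 2 = 44
σ = (3, 4, 2, 1): 18 + 9 + 25 + 30 = 82
σ = (4, 1, 2, 3): (-9) + 16 + 25 + (-6) = 26
σ = (4, 1, 3, 2): (-9) + 16 + (-2) + 2 = 7
σ = (4, 2, 1, 3): (-9) + 13 + 15 + (-6) = 13
σ = (4, 2, 3, 1): (-9) + 13 + (-2) + 30 = 32
σ = (4, 3, 1, 2): (-9) + 28 + 15 + 2 = 36
σ = (4, 3, 2, 1): (-9) + 28 + 25 + 30 = 74
Optimal value attained by: σ = (1, 3, 2, 4).
Answer: det⊕(A) = 84; verdict: SINGULAR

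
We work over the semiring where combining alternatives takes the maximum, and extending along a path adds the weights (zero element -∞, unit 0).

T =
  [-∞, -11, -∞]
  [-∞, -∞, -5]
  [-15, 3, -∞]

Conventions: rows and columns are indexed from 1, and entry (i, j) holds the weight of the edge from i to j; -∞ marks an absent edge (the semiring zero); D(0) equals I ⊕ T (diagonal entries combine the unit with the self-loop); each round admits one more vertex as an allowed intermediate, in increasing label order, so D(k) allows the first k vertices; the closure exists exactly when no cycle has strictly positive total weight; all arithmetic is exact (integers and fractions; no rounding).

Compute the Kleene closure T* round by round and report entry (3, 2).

D(0):
  [0, -11, -∞]
  [-∞, 0, -5]
  [-15, 3, 0]
D(1):
  [0, -11, -∞]
  [-∞, 0, -5]
  [-15, 3, 0]
D(2):
  [0, -11, -16]
  [-∞, 0, -5]
  [-15, 3, 0]
D(3):
  [0, -11, -16]
  [-20, 0, -5]
  [-15, 3, 0]
Answer: T*[3][2] = 3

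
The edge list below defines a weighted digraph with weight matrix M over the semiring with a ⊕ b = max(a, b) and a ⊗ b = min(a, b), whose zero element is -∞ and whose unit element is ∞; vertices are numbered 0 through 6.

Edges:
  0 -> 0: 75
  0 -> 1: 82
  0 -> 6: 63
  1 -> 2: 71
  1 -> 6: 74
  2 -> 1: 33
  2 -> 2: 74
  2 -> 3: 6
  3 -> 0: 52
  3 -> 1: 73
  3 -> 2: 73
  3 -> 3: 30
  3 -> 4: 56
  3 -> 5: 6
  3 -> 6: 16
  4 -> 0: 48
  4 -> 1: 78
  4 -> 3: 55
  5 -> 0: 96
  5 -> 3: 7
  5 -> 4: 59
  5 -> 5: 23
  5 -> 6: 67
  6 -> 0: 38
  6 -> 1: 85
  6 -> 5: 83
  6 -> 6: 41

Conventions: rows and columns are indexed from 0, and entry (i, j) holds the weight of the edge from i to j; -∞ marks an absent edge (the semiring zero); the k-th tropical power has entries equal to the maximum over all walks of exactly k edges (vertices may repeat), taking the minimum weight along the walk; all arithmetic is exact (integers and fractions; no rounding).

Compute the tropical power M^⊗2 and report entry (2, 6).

M^⊗2:
  [75, 75, 71, -∞, -∞, 63, 74]
  [38, 74, 71, 6, -∞, 74, 41]
  [6, 33, 74, 6, 6, 6, 33]
  [52, 56, 73, 55, 30, 16, 73]
  [52, 55, 71, 30, 55, 6, 74]
  [75, 82, 7, 55, 23, 67, 63]
  [83, 41, 71, 7, 59, 41, 74]
Key observation: the optimum is the walk 2->1->6, with weight 33 min 74 = 33.
Optimal value attained by: walk 2->1->6.
Answer: (M^⊗2)[2][6] = 33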